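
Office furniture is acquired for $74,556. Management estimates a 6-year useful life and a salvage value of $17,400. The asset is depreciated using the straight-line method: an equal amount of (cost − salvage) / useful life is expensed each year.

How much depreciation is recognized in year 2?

Depreciable base = $74,556 − $17,400 = $57,156.
Annual expense = $57,156 / 6 = $9,526.

$9,526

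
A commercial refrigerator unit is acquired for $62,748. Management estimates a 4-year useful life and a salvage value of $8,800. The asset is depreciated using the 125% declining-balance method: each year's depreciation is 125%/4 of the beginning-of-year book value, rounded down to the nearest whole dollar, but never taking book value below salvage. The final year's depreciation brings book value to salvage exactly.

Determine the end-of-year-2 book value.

Depreciable base = $62,748 − $8,800 = $53,948.
Year 1: ⌊$62,748 × 125%/4⌋ = $19,608. Book value $43,140.
Year 2: ⌊$43,140 × 125%/4⌋ = $13,481. Book value $29,659.

$29,659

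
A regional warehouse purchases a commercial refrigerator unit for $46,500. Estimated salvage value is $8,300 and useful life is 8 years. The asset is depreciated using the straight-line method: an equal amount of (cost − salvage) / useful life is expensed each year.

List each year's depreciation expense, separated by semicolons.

$4,775; $4,775; $4,775; $4,775; $4,775; $4,775; $4,775; $4,775

Depreciable base = $46,500 − $8,300 = $38,200.
Annual expense = $38,200 / 8 = $4,775.
End of year 1: book value $41,725.
End of year 2: book value $36,950.
End of year 3: book value $32,175.
End of year 4: book value $27,400.
End of year 5: book value $22,625.
End of year 6: book value $17,850.
End of year 7: book value $13,075.
End of year 8: book value $8,300.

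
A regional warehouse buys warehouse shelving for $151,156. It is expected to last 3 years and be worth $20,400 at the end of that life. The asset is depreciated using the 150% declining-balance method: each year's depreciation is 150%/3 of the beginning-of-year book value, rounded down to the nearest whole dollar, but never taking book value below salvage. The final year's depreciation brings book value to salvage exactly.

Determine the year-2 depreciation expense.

Depreciable base = $151,156 − $20,400 = $130,756.
Year 1: ⌊$151,156 × 150%/3⌋ = $75,578. Book value $75,578.
Year 2: ⌊$75,578 × 150%/3⌋ = $37,789. Book value $37,789.

$37,789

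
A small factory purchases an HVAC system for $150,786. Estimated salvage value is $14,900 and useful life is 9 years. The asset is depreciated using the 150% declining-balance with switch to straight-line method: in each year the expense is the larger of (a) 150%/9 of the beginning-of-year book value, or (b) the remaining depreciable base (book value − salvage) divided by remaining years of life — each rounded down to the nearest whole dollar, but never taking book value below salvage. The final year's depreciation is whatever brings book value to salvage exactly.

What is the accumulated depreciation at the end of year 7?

Depreciable base = $150,786 − $14,900 = $135,886.
Year 1: DB = ⌊$150,786 × 150%/9⌋ = $25,131; SL = ⌊$135,886/9⌋ = $15,098 → take DB $25,131. Book value $125,655.
Year 2: DB = ⌊$125,655 × 150%/9⌋ = $20,942; SL = ⌊$110,755/8⌋ = $13,844 → take DB $20,942. Book value $104,713.
Year 3: DB = ⌊$104,713 × 150%/9⌋ = $17,452; SL = ⌊$89,813/7⌋ = $12,830 → take DB $17,452. Book value $87,261.
Year 4: DB = ⌊$87,261 × 150%/9⌋ = $14,543; SL = ⌊$72,361/6⌋ = $12,060 → take DB $14,543. Book value $72,718.
Year 5: DB = ⌊$72,718 × 150%/9⌋ = $12,119; SL = ⌊$57,818/5⌋ = $11,563 → take DB $12,119. Book value $60,599.
Year 6: DB = ⌊$60,599 × 150%/9⌋ = $10,099; SL = ⌊$45,699/4⌋ = $11,424 → take SL $11,424. Book value $49,175.
Year 7: DB = ⌊$49,175 × 150%/9⌋ = $8,195; SL = ⌊$34,275/3⌋ = $11,425 → take SL $11,425. Book value $37,750.
Accumulated through year 7 = $150,786 − $37,750 = $113,036.

$113,036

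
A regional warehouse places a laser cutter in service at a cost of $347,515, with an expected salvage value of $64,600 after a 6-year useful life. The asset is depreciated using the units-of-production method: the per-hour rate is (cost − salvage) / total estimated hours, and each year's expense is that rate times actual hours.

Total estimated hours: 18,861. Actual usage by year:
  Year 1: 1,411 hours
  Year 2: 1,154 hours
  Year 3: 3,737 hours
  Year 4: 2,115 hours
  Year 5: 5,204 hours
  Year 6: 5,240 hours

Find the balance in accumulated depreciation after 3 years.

$94,530

Depreciable base = $347,515 − $64,600 = $282,915.
Rate = $282,915 / 18,861 hours = $15 per hour.
Year 1: 1,411 × $15 = $21,165. Book value $326,350.
Year 2: 1,154 × $15 = $17,310. Book value $309,040.
Year 3: 3,737 × $15 = $56,055. Book value $252,985.
Accumulated through year 3 = $347,515 − $252,985 = $94,530.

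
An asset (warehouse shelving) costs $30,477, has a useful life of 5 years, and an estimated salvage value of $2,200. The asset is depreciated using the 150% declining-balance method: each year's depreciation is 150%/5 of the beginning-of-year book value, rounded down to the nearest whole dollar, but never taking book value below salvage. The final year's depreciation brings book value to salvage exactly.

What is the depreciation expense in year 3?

$4,480

Depreciable base = $30,477 − $2,200 = $28,277.
Year 1: ⌊$30,477 × 150%/5⌋ = $9,143. Book value $21,334.
Year 2: ⌊$21,334 × 150%/5⌋ = $6,400. Book value $14,934.
Year 3: ⌊$14,934 × 150%/5⌋ = $4,480. Book value $10,454.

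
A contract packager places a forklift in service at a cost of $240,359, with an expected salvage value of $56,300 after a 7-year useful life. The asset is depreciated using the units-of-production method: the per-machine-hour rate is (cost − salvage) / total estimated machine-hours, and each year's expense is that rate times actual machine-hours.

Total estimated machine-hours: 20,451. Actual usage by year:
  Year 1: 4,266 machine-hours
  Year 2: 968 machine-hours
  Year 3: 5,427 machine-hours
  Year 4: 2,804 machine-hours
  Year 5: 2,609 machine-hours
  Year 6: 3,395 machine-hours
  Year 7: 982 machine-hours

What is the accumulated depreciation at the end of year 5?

Depreciable base = $240,359 − $56,300 = $184,059.
Rate = $184,059 / 20,451 machine-hours = $9 per machine-hour.
Year 1: 4,266 × $9 = $38,394. Book value $201,965.
Year 2: 968 × $9 = $8,712. Book value $193,253.
Year 3: 5,427 × $9 = $48,843. Book value $144,410.
Year 4: 2,804 × $9 = $25,236. Book value $119,174.
Year 5: 2,609 × $9 = $23,481. Book value $95,693.
Accumulated through year 5 = $240,359 − $95,693 = $144,666.

$144,666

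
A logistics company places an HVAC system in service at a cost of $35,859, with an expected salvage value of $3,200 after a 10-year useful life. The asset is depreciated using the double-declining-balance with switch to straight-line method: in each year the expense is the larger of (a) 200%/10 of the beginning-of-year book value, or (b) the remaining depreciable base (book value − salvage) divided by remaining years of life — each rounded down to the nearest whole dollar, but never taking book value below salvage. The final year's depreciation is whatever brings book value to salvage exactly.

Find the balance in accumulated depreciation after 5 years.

$24,107

Depreciable base = $35,859 − $3,200 = $32,659.
Year 1: DB = ⌊$35,859 × 200%/10⌋ = $7,171; SL = ⌊$32,659/10⌋ = $3,265 → take DB $7,171. Book value $28,688.
Year 2: DB = ⌊$28,688 × 200%/10⌋ = $5,737; SL = ⌊$25,488/9⌋ = $2,832 → take DB $5,737. Book value $22,951.
Year 3: DB = ⌊$22,951 × 200%/10⌋ = $4,590; SL = ⌊$19,751/8⌋ = $2,468 → take DB $4,590. Book value $18,361.
Year 4: DB = ⌊$18,361 × 200%/10⌋ = $3,672; SL = ⌊$15,161/7⌋ = $2,165 → take DB $3,672. Book value $14,689.
Year 5: DB = ⌊$14,689 × 200%/10⌋ = $2,937; SL = ⌊$11,489/6⌋ = $1,914 → take DB $2,937. Book value $11,752.
Accumulated through year 5 = $35,859 − $11,752 = $24,107.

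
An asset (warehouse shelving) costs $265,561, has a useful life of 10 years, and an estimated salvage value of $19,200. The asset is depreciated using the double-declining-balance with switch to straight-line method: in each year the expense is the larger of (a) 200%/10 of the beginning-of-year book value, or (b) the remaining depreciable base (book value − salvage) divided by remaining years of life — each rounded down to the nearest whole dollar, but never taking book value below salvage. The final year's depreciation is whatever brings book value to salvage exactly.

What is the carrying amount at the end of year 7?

$55,693

Depreciable base = $265,561 − $19,200 = $246,361.
Year 1: DB = ⌊$265,561 × 200%/10⌋ = $53,112; SL = ⌊$246,361/10⌋ = $24,636 → take DB $53,112. Book value $212,449.
Year 2: DB = ⌊$212,449 × 200%/10⌋ = $42,489; SL = ⌊$193,249/9⌋ = $21,472 → take DB $42,489. Book value $169,960.
Year 3: DB = ⌊$169,960 × 200%/10⌋ = $33,992; SL = ⌊$150,760/8⌋ = $18,845 → take DB $33,992. Book value $135,968.
Year 4: DB = ⌊$135,968 × 200%/10⌋ = $27,193; SL = ⌊$116,768/7⌋ = $16,681 → take DB $27,193. Book value $108,775.
Year 5: DB = ⌊$108,775 × 200%/10⌋ = $21,755; SL = ⌊$89,575/6⌋ = $14,929 → take DB $21,755. Book value $87,020.
Year 6: DB = ⌊$87,020 × 200%/10⌋ = $17,404; SL = ⌊$67,820/5⌋ = $13,564 → take DB $17,404. Book value $69,616.
Year 7: DB = ⌊$69,616 × 200%/10⌋ = $13,923; SL = ⌊$50,416/4⌋ = $12,604 → take DB $13,923. Book value $55,693.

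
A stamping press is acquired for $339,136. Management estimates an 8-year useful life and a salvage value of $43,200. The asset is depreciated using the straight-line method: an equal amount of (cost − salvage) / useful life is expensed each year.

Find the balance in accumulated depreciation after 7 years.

$258,944

Depreciable base = $339,136 − $43,200 = $295,936.
Annual expense = $295,936 / 8 = $36,992.
End of year 1: book value $302,144.
End of year 2: book value $265,152.
End of year 3: book value $228,160.
End of year 4: book value $191,168.
End of year 5: book value $154,176.
End of year 6: book value $117,184.
End of year 7: book value $80,192.
Accumulated through year 7 = $339,136 − $80,192 = $258,944.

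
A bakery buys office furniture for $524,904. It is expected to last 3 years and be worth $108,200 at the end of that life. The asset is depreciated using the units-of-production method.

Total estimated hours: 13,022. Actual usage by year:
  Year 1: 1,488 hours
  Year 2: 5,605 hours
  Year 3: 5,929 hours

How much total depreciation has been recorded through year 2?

Depreciable base = $524,904 − $108,200 = $416,704.
Rate = $416,704 / 13,022 hours = $32 per hour.
Year 1: 1,488 × $32 = $47,616. Book value $477,288.
Year 2: 5,605 × $32 = $179,360. Book value $297,928.
Accumulated through year 2 = $524,904 − $297,928 = $226,976.

$226,976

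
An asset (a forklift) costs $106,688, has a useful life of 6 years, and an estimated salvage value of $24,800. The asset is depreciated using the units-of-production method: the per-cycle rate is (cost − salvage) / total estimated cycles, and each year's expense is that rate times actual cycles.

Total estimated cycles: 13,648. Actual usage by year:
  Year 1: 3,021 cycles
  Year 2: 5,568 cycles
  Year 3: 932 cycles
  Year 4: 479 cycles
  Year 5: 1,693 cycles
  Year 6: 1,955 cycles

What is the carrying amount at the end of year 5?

$36,530

Depreciable base = $106,688 − $24,800 = $81,888.
Rate = $81,888 / 13,648 cycles = $6 per cycle.
Year 1: 3,021 × $6 = $18,126. Book value $88,562.
Year 2: 5,568 × $6 = $33,408. Book value $55,154.
Year 3: 932 × $6 = $5,592. Book value $49,562.
Year 4: 479 × $6 = $2,874. Book value $46,688.
Year 5: 1,693 × $6 = $10,158. Book value $36,530.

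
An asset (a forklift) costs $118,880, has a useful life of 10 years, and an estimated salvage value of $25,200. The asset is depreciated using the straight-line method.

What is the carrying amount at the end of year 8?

Depreciable base = $118,880 − $25,200 = $93,680.
Annual expense = $93,680 / 10 = $9,368.
End of year 1: book value $109,512.
End of year 2: book value $100,144.
End of year 3: book value $90,776.
End of year 4: book value $81,408.
End of year 5: book value $72,040.
End of year 6: book value $62,672.
End of year 7: book value $53,304.
End of year 8: book value $43,936.

$43,936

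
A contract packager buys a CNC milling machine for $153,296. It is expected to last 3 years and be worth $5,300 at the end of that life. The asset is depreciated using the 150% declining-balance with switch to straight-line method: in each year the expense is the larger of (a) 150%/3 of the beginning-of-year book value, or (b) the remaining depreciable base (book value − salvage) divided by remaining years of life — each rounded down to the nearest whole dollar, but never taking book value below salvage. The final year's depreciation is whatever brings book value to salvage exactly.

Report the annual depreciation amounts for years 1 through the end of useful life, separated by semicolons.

$76,648; $38,324; $33,024

Depreciable base = $153,296 − $5,300 = $147,996.
Year 1: DB = ⌊$153,296 × 150%/3⌋ = $76,648; SL = ⌊$147,996/3⌋ = $49,332 → take DB $76,648. Book value $76,648.
Year 2: DB = ⌊$76,648 × 150%/3⌋ = $38,324; SL = ⌊$71,348/2⌋ = $35,674 → take DB $38,324. Book value $38,324.
Year 3 (final): $38,324 − $5,300 = $33,024. Book value $5,300.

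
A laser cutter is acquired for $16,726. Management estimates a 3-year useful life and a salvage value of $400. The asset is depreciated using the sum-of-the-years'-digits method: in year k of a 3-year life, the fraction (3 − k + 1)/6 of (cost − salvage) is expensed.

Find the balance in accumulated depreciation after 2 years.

$13,605

Depreciable base = $16,726 − $400 = $16,326.
Sum of the years' digits = 3+2+1 = 6.
Year 1: $16,326 × 3/6 = $8,163. Book value $8,563.
Year 2: $16,326 × 2/6 = $5,442. Book value $3,121.
Accumulated through year 2 = $16,726 − $3,121 = $13,605.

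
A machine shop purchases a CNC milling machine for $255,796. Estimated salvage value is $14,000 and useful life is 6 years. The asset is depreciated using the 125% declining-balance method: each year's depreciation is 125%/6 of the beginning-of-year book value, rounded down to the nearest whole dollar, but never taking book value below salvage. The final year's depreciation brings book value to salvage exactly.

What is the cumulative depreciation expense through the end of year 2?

Depreciable base = $255,796 − $14,000 = $241,796.
Year 1: ⌊$255,796 × 125%/6⌋ = $53,290. Book value $202,506.
Year 2: ⌊$202,506 × 125%/6⌋ = $42,188. Book value $160,318.
Accumulated through year 2 = $255,796 − $160,318 = $95,478.

$95,478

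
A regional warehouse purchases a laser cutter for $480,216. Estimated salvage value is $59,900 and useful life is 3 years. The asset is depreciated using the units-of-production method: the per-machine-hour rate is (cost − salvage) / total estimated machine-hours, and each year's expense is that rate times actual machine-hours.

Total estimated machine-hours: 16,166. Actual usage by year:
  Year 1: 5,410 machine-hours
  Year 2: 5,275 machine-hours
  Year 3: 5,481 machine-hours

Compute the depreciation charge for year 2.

Depreciable base = $480,216 − $59,900 = $420,316.
Rate = $420,316 / 16,166 machine-hours = $26 per machine-hour.
Year 1: 5,410 × $26 = $140,660. Book value $339,556.
Year 2: 5,275 × $26 = $137,150. Book value $202,406.

$137,150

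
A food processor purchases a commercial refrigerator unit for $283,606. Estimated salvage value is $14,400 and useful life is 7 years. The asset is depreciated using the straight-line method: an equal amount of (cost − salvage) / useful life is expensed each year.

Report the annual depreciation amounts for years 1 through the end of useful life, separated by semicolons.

$38,458; $38,458; $38,458; $38,458; $38,458; $38,458; $38,458

Depreciable base = $283,606 − $14,400 = $269,206.
Annual expense = $269,206 / 7 = $38,458.
End of year 1: book value $245,148.
End of year 2: book value $206,690.
End of year 3: book value $168,232.
End of year 4: book value $129,774.
End of year 5: book value $91,316.
End of year 6: book value $52,858.
End of year 7: book value $14,400.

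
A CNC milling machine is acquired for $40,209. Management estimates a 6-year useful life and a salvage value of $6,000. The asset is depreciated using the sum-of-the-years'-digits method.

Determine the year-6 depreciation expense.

Depreciable base = $40,209 − $6,000 = $34,209.
Sum of the years' digits = 6+5+4+3+2+1 = 21.
Year 1: $34,209 × 6/21 = $9,774. Book value $30,435.
Year 2: $34,209 × 5/21 = $8,145. Book value $22,290.
Year 3: $34,209 × 4/21 = $6,516. Book value $15,774.
Year 4: $34,209 × 3/21 = $4,887. Book value $10,887.
Year 5: $34,209 × 2/21 = $3,258. Book value $7,629.
Year 6: $34,209 × 1/21 = $1,629. Book value $6,000.

$1,629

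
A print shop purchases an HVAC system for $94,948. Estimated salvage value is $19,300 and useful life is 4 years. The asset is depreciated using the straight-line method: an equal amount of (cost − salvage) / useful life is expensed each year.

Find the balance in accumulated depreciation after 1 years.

$18,912

Depreciable base = $94,948 − $19,300 = $75,648.
Annual expense = $75,648 / 4 = $18,912.
End of year 1: book value $76,036.
Accumulated through year 1 = $94,948 − $76,036 = $18,912.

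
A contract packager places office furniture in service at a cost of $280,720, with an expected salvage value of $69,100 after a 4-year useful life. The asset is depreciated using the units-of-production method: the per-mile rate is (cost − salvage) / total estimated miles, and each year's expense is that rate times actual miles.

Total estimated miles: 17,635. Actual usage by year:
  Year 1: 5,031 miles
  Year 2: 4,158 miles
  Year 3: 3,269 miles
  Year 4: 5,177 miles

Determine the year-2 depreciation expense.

Depreciable base = $280,720 − $69,100 = $211,620.
Rate = $211,620 / 17,635 miles = $12 per mile.
Year 1: 5,031 × $12 = $60,372. Book value $220,348.
Year 2: 4,158 × $12 = $49,896. Book value $170,452.

$49,896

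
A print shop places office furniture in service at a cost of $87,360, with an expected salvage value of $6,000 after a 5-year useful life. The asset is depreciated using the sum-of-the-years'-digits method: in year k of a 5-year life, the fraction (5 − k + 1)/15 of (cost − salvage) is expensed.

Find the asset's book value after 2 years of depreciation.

$38,544

Depreciable base = $87,360 − $6,000 = $81,360.
Sum of the years' digits = 5+4+3+2+1 = 15.
Year 1: $81,360 × 5/15 = $27,120. Book value $60,240.
Year 2: $81,360 × 4/15 = $21,696. Book value $38,544.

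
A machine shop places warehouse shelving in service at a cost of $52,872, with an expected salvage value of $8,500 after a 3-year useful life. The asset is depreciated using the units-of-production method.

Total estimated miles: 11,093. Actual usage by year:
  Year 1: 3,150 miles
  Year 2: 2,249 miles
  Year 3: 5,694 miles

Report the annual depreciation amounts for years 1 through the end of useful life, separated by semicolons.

$12,600; $8,996; $22,776

Depreciable base = $52,872 − $8,500 = $44,372.
Rate = $44,372 / 11,093 miles = $4 per mile.
Year 1: 3,150 × $4 = $12,600. Book value $40,272.
Year 2: 2,249 × $4 = $8,996. Book value $31,276.
Year 3: 5,694 × $4 = $22,776. Book value $8,500.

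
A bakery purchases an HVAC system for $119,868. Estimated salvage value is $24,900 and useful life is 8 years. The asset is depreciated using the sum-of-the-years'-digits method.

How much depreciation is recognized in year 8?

Depreciable base = $119,868 − $24,900 = $94,968.
Sum of the years' digits = 8+7+6+5+4+3+2+1 = 36.
Year 1: $94,968 × 8/36 = $21,104. Book value $98,764.
Year 2: $94,968 × 7/36 = $18,466. Book value $80,298.
Year 3: $94,968 × 6/36 = $15,828. Book value $64,470.
Year 4: $94,968 × 5/36 = $13,190. Book value $51,280.
Year 5: $94,968 × 4/36 = $10,552. Book value $40,728.
Year 6: $94,968 × 3/36 = $7,914. Book value $32,814.
Year 7: $94,968 × 2/36 = $5,276. Book value $27,538.
Year 8: $94,968 × 1/36 = $2,638. Book value $24,900.

$2,638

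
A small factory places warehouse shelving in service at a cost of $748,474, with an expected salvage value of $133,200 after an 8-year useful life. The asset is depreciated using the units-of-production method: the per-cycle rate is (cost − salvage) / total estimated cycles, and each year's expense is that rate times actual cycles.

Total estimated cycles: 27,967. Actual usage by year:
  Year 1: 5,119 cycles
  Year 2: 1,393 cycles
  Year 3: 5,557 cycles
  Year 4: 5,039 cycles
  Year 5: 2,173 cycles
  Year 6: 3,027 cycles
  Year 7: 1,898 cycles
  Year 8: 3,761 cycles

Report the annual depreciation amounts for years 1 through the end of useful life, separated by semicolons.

$112,618; $30,646; $122,254; $110,858; $47,806; $66,594; $41,756; $82,742

Depreciable base = $748,474 − $133,200 = $615,274.
Rate = $615,274 / 27,967 cycles = $22 per cycle.
Year 1: 5,119 × $22 = $112,618. Book value $635,856.
Year 2: 1,393 × $22 = $30,646. Book value $605,210.
Year 3: 5,557 × $22 = $122,254. Book value $482,956.
Year 4: 5,039 × $22 = $110,858. Book value $372,098.
Year 5: 2,173 × $22 = $47,806. Book value $324,292.
Year 6: 3,027 × $22 = $66,594. Book value $257,698.
Year 7: 1,898 × $22 = $41,756. Book value $215,942.
Year 8: 3,761 × $22 = $82,742. Book value $133,200.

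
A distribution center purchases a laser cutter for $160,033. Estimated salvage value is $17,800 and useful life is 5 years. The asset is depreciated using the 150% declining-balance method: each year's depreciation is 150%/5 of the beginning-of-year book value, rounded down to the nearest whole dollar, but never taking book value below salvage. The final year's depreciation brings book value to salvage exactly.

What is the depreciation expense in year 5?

$20,625

Depreciable base = $160,033 − $17,800 = $142,233.
Year 1: ⌊$160,033 × 150%/5⌋ = $48,009. Book value $112,024.
Year 2: ⌊$112,024 × 150%/5⌋ = $33,607. Book value $78,417.
Year 3: ⌊$78,417 × 150%/5⌋ = $23,525. Book value $54,892.
Year 4: ⌊$54,892 × 150%/5⌋ = $16,467. Book value $38,425.
Year 5 (final): $38,425 − $17,800 = $20,625. Book value $17,800.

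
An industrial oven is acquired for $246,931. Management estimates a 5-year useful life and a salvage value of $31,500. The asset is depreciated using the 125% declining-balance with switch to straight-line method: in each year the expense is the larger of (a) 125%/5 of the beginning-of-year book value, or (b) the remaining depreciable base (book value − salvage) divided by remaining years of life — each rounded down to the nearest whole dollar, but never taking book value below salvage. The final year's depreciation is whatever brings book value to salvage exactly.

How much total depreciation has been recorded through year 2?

$108,031

Depreciable base = $246,931 − $31,500 = $215,431.
Year 1: DB = ⌊$246,931 × 125%/5⌋ = $61,732; SL = ⌊$215,431/5⌋ = $43,086 → take DB $61,732. Book value $185,199.
Year 2: DB = ⌊$185,199 × 125%/5⌋ = $46,299; SL = ⌊$153,699/4⌋ = $38,424 → take DB $46,299. Book value $138,900.
Accumulated through year 2 = $246,931 − $138,900 = $108,031.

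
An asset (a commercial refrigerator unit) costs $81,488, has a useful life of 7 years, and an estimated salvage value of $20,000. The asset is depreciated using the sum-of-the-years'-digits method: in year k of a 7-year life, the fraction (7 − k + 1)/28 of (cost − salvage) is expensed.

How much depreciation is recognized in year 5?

Depreciable base = $81,488 − $20,000 = $61,488.
Sum of the years' digits = 7+6+5+4+3+2+1 = 28.
Year 1: $61,488 × 7/28 = $15,372. Book value $66,116.
Year 2: $61,488 × 6/28 = $13,176. Book value $52,940.
Year 3: $61,488 × 5/28 = $10,980. Book value $41,960.
Year 4: $61,488 × 4/28 = $8,784. Book value $33,176.
Year 5: $61,488 × 3/28 = $6,588. Book value $26,588.

$6,588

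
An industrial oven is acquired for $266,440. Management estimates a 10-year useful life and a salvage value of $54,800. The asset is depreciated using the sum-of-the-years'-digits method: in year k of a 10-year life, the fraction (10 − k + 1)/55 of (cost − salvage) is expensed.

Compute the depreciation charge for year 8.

Depreciable base = $266,440 − $54,800 = $211,640.
Sum of the years' digits = 10+9+8+7+6+5+4+3+2+1 = 55.
Year 1: $211,640 × 10/55 = $38,480. Book value $227,960.
Year 2: $211,640 × 9/55 = $34,632. Book value $193,328.
Year 3: $211,640 × 8/55 = $30,784. Book value $162,544.
Year 4: $211,640 × 7/55 = $26,936. Book value $135,608.
Year 5: $211,640 × 6/55 = $23,088. Book value $112,520.
Year 6: $211,640 × 5/55 = $19,240. Book value $93,280.
Year 7: $211,640 × 4/55 = $15,392. Book value $77,888.
Year 8: $211,640 × 3/55 = $11,544. Book value $66,344.

$11,544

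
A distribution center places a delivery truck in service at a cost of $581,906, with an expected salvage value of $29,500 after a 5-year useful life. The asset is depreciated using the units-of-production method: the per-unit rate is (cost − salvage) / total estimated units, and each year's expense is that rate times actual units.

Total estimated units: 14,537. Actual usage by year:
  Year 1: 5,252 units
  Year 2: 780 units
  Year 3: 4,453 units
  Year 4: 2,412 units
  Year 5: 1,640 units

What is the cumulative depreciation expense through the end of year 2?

Depreciable base = $581,906 − $29,500 = $552,406.
Rate = $552,406 / 14,537 units = $38 per unit.
Year 1: 5,252 × $38 = $199,576. Book value $382,330.
Year 2: 780 × $38 = $29,640. Book value $352,690.
Accumulated through year 2 = $581,906 − $352,690 = $229,216.

$229,216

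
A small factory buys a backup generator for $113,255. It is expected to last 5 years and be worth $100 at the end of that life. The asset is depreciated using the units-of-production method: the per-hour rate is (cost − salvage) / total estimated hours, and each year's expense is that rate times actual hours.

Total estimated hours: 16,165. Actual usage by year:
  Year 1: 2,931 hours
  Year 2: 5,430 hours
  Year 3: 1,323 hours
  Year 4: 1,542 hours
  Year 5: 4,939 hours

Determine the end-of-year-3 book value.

Depreciable base = $113,255 − $100 = $113,155.
Rate = $113,155 / 16,165 hours = $7 per hour.
Year 1: 2,931 × $7 = $20,517. Book value $92,738.
Year 2: 5,430 × $7 = $38,010. Book value $54,728.
Year 3: 1,323 × $7 = $9,261. Book value $45,467.

$45,467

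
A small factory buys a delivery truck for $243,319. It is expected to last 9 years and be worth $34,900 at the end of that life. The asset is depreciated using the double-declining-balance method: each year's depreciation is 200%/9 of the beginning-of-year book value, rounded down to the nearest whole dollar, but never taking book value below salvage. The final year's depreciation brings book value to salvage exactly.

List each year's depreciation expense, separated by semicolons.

Depreciable base = $243,319 − $34,900 = $208,419.
Year 1: ⌊$243,319 × 200%/9⌋ = $54,070. Book value $189,249.
Year 2: ⌊$189,249 × 200%/9⌋ = $42,055. Book value $147,194.
Year 3: ⌊$147,194 × 200%/9⌋ = $32,709. Book value $114,485.
Year 4: ⌊$114,485 × 200%/9⌋ = $25,441. Book value $89,044.
Year 5: ⌊$89,044 × 200%/9⌋ = $19,787. Book value $69,257.
Year 6: ⌊$69,257 × 200%/9⌋ = $15,390. Book value $53,867.
Year 7: ⌊$53,867 × 200%/9⌋ = $11,970. Book value $41,897.
Year 8: ⌊$41,897 × 200%/9⌋ = $9,310, capped at $6,997. Book value $34,900.
Year 9 (final): $34,900 − $34,900 = $0. Book value $34,900.

$54,070; $42,055; $32,709; $25,441; $19,787; $15,390; $11,970; $6,997; $0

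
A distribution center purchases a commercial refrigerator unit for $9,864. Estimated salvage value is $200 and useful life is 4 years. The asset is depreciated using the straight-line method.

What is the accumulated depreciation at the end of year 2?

Depreciable base = $9,864 − $200 = $9,664.
Annual expense = $9,664 / 4 = $2,416.
End of year 1: book value $7,448.
End of year 2: book value $5,032.
Accumulated through year 2 = $9,864 − $5,032 = $4,832.

$4,832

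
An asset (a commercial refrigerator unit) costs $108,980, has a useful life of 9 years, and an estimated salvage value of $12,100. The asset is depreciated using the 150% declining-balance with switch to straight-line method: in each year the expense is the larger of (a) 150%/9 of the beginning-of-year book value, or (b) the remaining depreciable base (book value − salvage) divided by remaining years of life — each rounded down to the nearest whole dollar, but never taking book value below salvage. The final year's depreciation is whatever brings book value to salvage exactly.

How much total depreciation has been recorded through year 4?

Depreciable base = $108,980 − $12,100 = $96,880.
Year 1: DB = ⌊$108,980 × 150%/9⌋ = $18,163; SL = ⌊$96,880/9⌋ = $10,764 → take DB $18,163. Book value $90,817.
Year 2: DB = ⌊$90,817 × 150%/9⌋ = $15,136; SL = ⌊$78,717/8⌋ = $9,839 → take DB $15,136. Book value $75,681.
Year 3: DB = ⌊$75,681 × 150%/9⌋ = $12,613; SL = ⌊$63,581/7⌋ = $9,083 → take DB $12,613. Book value $63,068.
Year 4: DB = ⌊$63,068 × 150%/9⌋ = $10,511; SL = ⌊$50,968/6⌋ = $8,494 → take DB $10,511. Book value $52,557.
Accumulated through year 4 = $108,980 − $52,557 = $56,423.

$56,423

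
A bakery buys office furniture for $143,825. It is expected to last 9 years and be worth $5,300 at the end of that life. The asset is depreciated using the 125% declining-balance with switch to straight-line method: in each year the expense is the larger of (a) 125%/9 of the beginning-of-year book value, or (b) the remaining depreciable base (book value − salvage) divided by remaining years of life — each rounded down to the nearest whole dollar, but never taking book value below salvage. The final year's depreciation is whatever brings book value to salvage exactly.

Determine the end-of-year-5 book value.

$62,992

Depreciable base = $143,825 − $5,300 = $138,525.
Year 1: DB = ⌊$143,825 × 125%/9⌋ = $19,975; SL = ⌊$138,525/9⌋ = $15,391 → take DB $19,975. Book value $123,850.
Year 2: DB = ⌊$123,850 × 125%/9⌋ = $17,201; SL = ⌊$118,550/8⌋ = $14,818 → take DB $17,201. Book value $106,649.
Year 3: DB = ⌊$106,649 × 125%/9⌋ = $14,812; SL = ⌊$101,349/7⌋ = $14,478 → take DB $14,812. Book value $91,837.
Year 4: DB = ⌊$91,837 × 125%/9⌋ = $12,755; SL = ⌊$86,537/6⌋ = $14,422 → take SL $14,422. Book value $77,415.
Year 5: DB = ⌊$77,415 × 125%/9⌋ = $10,752; SL = ⌊$72,115/5⌋ = $14,423 → take SL $14,423. Book value $62,992.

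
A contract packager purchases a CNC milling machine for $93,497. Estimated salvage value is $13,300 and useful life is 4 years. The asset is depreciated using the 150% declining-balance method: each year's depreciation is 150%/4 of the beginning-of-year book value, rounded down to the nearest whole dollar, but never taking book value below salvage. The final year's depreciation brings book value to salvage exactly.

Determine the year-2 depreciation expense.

Depreciable base = $93,497 − $13,300 = $80,197.
Year 1: ⌊$93,497 × 150%/4⌋ = $35,061. Book value $58,436.
Year 2: ⌊$58,436 × 150%/4⌋ = $21,913. Book value $36,523.

$21,913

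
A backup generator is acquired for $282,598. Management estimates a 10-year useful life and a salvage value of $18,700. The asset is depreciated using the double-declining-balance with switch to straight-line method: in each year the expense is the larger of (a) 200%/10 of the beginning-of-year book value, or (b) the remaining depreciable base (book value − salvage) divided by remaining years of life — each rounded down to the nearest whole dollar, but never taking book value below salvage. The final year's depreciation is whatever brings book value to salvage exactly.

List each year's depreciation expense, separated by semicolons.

Depreciable base = $282,598 − $18,700 = $263,898.
Year 1: DB = ⌊$282,598 × 200%/10⌋ = $56,519; SL = ⌊$263,898/10⌋ = $26,389 → take DB $56,519. Book value $226,079.
Year 2: DB = ⌊$226,079 × 200%/10⌋ = $45,215; SL = ⌊$207,379/9⌋ = $23,042 → take DB $45,215. Book value $180,864.
Year 3: DB = ⌊$180,864 × 200%/10⌋ = $36,172; SL = ⌊$162,164/8⌋ = $20,270 → take DB $36,172. Book value $144,692.
Year 4: DB = ⌊$144,692 × 200%/10⌋ = $28,938; SL = ⌊$125,992/7⌋ = $17,998 → take DB $28,938. Book value $115,754.
Year 5: DB = ⌊$115,754 × 200%/10⌋ = $23,150; SL = ⌊$97,054/6⌋ = $16,175 → take DB $23,150. Book value $92,604.
Year 6: DB = ⌊$92,604 × 200%/10⌋ = $18,520; SL = ⌊$73,904/5⌋ = $14,780 → take DB $18,520. Book value $74,084.
Year 7: DB = ⌊$74,084 × 200%/10⌋ = $14,816; SL = ⌊$55,384/4⌋ = $13,846 → take DB $14,816. Book value $59,268.
Year 8: DB = ⌊$59,268 × 200%/10⌋ = $11,853; SL = ⌊$40,568/3⌋ = $13,522 → take SL $13,522. Book value $45,746.
Year 9: DB = ⌊$45,746 × 200%/10⌋ = $9,149; SL = ⌊$27,046/2⌋ = $13,523 → take SL $13,523. Book value $32,223.
Year 10 (final): $32,223 − $18,700 = $13,523. Book value $18,700.

$56,519; $45,215; $36,172; $28,938; $23,150; $18,520; $14,816; $13,522; $13,523; $13,523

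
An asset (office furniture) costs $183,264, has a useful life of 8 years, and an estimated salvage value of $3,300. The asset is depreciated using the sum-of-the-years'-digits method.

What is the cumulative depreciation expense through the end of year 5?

Depreciable base = $183,264 − $3,300 = $179,964.
Sum of the years' digits = 8+7+6+5+4+3+2+1 = 36.
Year 1: $179,964 × 8/36 = $39,992. Book value $143,272.
Year 2: $179,964 × 7/36 = $34,993. Book value $108,279.
Year 3: $179,964 × 6/36 = $29,994. Book value $78,285.
Year 4: $179,964 × 5/36 = $24,995. Book value $53,290.
Year 5: $179,964 × 4/36 = $19,996. Book value $33,294.
Accumulated through year 5 = $183,264 − $33,294 = $149,970.

$149,970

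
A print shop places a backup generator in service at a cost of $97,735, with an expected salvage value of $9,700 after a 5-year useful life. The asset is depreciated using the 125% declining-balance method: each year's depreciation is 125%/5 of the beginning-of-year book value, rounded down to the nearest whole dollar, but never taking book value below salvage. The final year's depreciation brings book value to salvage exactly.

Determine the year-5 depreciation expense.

Depreciable base = $97,735 − $9,700 = $88,035.
Year 1: ⌊$97,735 × 125%/5⌋ = $24,433. Book value $73,302.
Year 2: ⌊$73,302 × 125%/5⌋ = $18,325. Book value $54,977.
Year 3: ⌊$54,977 × 125%/5⌋ = $13,744. Book value $41,233.
Year 4: ⌊$41,233 × 125%/5⌋ = $10,308. Book value $30,925.
Year 5 (final): $30,925 − $9,700 = $21,225. Book value $9,700.

$21,225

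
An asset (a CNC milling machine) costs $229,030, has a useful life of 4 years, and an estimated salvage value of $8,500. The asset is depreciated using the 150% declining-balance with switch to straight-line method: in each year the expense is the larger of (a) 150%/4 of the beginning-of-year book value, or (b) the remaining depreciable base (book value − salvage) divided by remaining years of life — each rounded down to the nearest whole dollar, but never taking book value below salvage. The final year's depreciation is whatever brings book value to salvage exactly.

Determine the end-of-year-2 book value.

Depreciable base = $229,030 − $8,500 = $220,530.
Year 1: DB = ⌊$229,030 × 150%/4⌋ = $85,886; SL = ⌊$220,530/4⌋ = $55,132 → take DB $85,886. Book value $143,144.
Year 2: DB = ⌊$143,144 × 150%/4⌋ = $53,679; SL = ⌊$134,644/3⌋ = $44,881 → take DB $53,679. Book value $89,465.

$89,465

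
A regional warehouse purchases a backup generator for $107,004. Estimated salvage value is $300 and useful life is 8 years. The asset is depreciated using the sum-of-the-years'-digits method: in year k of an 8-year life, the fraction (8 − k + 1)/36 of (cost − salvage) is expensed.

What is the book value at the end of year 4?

$29,940

Depreciable base = $107,004 − $300 = $106,704.
Sum of the years' digits = 8+7+6+5+4+3+2+1 = 36.
Year 1: $106,704 × 8/36 = $23,712. Book value $83,292.
Year 2: $106,704 × 7/36 = $20,748. Book value $62,544.
Year 3: $106,704 × 6/36 = $17,784. Book value $44,760.
Year 4: $106,704 × 5/36 = $14,820. Book value $29,940.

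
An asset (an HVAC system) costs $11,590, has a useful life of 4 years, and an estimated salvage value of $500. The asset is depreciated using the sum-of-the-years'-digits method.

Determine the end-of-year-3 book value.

Depreciable base = $11,590 − $500 = $11,090.
Sum of the years' digits = 4+3+2+1 = 10.
Year 1: $11,090 × 4/10 = $4,436. Book value $7,154.
Year 2: $11,090 × 3/10 = $3,327. Book value $3,827.
Year 3: $11,090 × 2/10 = $2,218. Book value $1,609.

$1,609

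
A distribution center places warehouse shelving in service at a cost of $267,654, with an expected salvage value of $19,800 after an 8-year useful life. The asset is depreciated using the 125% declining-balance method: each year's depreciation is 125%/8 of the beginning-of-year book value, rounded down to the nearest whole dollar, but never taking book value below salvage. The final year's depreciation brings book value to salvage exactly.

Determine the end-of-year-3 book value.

$160,775

Depreciable base = $267,654 − $19,800 = $247,854.
Year 1: ⌊$267,654 × 125%/8⌋ = $41,820. Book value $225,834.
Year 2: ⌊$225,834 × 125%/8⌋ = $35,286. Book value $190,548.
Year 3: ⌊$190,548 × 125%/8⌋ = $29,773. Book value $160,775.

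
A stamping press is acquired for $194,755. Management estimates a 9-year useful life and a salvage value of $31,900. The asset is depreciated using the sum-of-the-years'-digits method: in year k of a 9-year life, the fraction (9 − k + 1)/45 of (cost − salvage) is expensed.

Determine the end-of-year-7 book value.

$42,757

Depreciable base = $194,755 − $31,900 = $162,855.
Sum of the years' digits = 9+8+7+6+5+4+3+2+1 = 45.
Year 1: $162,855 × 9/45 = $32,571. Book value $162,184.
Year 2: $162,855 × 8/45 = $28,952. Book value $133,232.
Year 3: $162,855 × 7/45 = $25,333. Book value $107,899.
Year 4: $162,855 × 6/45 = $21,714. Book value $86,185.
Year 5: $162,855 × 5/45 = $18,095. Book value $68,090.
Year 6: $162,855 × 4/45 = $14,476. Book value $53,614.
Year 7: $162,855 × 3/45 = $10,857. Book value $42,757.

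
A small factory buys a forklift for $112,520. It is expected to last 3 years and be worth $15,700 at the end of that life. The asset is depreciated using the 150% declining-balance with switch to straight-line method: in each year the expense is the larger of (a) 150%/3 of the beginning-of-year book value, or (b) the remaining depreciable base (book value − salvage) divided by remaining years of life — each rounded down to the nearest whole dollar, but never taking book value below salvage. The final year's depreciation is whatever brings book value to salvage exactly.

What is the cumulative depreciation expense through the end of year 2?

Depreciable base = $112,520 − $15,700 = $96,820.
Year 1: DB = ⌊$112,520 × 150%/3⌋ = $56,260; SL = ⌊$96,820/3⌋ = $32,273 → take DB $56,260. Book value $56,260.
Year 2: DB = ⌊$56,260 × 150%/3⌋ = $28,130; SL = ⌊$40,560/2⌋ = $20,280 → take DB $28,130. Book value $28,130.
Accumulated through year 2 = $112,520 − $28,130 = $84,390.

$84,390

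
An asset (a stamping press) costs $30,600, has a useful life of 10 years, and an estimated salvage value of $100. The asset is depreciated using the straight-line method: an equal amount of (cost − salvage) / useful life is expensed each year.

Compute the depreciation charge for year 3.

$3,050

Depreciable base = $30,600 − $100 = $30,500.
Annual expense = $30,500 / 10 = $3,050.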